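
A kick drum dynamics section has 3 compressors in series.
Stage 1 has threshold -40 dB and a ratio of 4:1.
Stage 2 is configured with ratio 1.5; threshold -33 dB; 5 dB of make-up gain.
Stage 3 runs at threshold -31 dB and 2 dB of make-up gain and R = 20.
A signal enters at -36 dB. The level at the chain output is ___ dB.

-32 dB

Stage 1: overshoot 4 dB → 4/4 = 1 dB → -39 dB.
Stage 2: -39 dB is at or below the -33 dB threshold — no compression; make-up brings it to -34 dB.
Stage 3: -34 dB is at or below the -31 dB threshold — no compression; make-up brings it to -32 dB.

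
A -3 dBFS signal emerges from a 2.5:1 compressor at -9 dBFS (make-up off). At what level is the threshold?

-13 dBFS

Gain reduction = -3 − (-9) = 6 dB; output overshoot = GR / (R − 1) = 6 / 1.5 = 4 dB.
Threshold = output − output overshoot = -9 − 4 = -13 dBFS.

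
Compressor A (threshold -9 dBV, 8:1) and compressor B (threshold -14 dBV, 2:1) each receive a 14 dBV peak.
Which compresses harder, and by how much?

A: GR = 23 − 23/8 = 20.125 dB.
B: GR = 28 − 28/2 = 14 dB.
A applies 6.125 dB more gain reduction.

A, by 6.125 dB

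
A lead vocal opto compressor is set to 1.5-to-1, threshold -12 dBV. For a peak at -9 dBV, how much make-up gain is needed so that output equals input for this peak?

Without make-up, output = threshold + overshoot/1.5 = -12 + 2 = -10 dBV.
Gap to target: 1 dB.

1 dB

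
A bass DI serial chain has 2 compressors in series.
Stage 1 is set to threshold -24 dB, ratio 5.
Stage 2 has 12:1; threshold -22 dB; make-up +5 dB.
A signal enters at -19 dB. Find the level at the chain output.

-18 dB

Stage 1: overshoot 5 dB → 5/5 = 1 dB → -23 dB.
Stage 2: -23 dB ≤ -22 dB, so stage 2 doesn't engage; make-up brings it to -18 dB.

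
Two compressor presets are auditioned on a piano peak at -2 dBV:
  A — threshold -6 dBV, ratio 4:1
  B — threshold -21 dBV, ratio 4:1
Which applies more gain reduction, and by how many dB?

B, by 11.25 dB

A: 4 dB over, compressed to 1 dB over, so 3 dB of GR.
B: 19 dB over, compressed to 4.75 dB over, so 14.25 dB of GR.
B reduces 11.25 dB more.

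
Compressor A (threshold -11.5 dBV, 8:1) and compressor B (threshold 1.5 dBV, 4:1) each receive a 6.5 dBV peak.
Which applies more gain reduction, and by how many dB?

A, by 12 dB

A: overshoot 18 dB → output overshoot 2.25 dB → GR 15.75 dB.
B: overshoot 5 dB → output overshoot 1.25 dB → GR 3.75 dB.
Difference: 12 dB in favour of A.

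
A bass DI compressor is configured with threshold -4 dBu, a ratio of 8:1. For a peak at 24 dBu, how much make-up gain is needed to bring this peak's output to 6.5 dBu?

7 dB

Overshoot 28 dB → 28/8 = 3.5 dB after compression, so the compressed level is -4 + 3.5 = -0.5 dBu.
Make-up = target − compressed = 6.5 − (-0.5) = 7 dB.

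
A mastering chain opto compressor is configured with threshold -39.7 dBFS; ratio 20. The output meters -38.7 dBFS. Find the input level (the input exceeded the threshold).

The compressed level sits -38.7 − (-39.7) = 1 dB over threshold.
Input overshoot = R × output overshoot = 20 dB → input = -39.7 + 20 = -19.7 dBFS.

-19.7 dBFS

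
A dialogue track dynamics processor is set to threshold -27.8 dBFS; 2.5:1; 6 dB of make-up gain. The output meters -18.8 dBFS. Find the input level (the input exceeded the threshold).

-20.3 dBFS

Before make-up, the level was -18.8 − 6 = -24.8 dBFS.
The compressed level sits -24.8 − (-27.8) = 3 dB over threshold.
Input overshoot = R × output overshoot = 7.5 dB → input = -27.8 + 7.5 = -20.3 dBFS.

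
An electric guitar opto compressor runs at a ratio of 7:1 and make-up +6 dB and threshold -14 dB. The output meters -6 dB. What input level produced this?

Remove make-up: -6 − 6 = -12 dB.
The compressed level sits -12 − (-14) = 2 dB over threshold.
Input overshoot = R × output overshoot = 14 dB → input = -14 + 14 = 0 dB.

0 dB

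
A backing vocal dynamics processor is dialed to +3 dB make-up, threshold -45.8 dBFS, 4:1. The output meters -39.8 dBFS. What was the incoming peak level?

-33.8 dBFS

Remove make-up: -39.8 − 3 = -42.8 dBFS.
Post-compression overshoot = -42.8 − (-45.8) = 3 dB.
Before 4:1 compression the overshoot was 3 × 4 = 12 dB, so input = -45.8 + 12 = -33.8 dBFS.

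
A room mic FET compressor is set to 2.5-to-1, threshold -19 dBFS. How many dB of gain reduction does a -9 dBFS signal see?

6 dB

The signal is 10 dB above threshold.
After 2.5:1 compression the overshoot becomes 10/2.5 = 4 dB.
Gain reduction = 10 − 4 = 6 dB.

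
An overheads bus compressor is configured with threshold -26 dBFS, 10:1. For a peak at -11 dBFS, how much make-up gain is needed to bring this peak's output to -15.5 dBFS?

9 dB

The peak compresses to -26 + 15/10 = -24.5 dBFS.
To reach -15.5 dBFS requires -15.5 − (-24.5) = 9 dB of make-up.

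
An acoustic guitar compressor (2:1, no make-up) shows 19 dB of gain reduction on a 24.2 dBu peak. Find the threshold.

-13.8 dBu

Let T be the threshold. Output overshoot = (input overshoot)/R, so 5.2 − T = (24.2 − T)/2.
2·(5.2 − T) = 24.2 − T → 1·T = 10.4 − 24.2 = -13.8.
T = -13.8/1 = -13.8 dBu.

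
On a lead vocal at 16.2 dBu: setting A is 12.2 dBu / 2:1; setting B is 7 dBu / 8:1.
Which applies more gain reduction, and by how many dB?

B, by 6.05 dB

A: 4 dB over, compressed to 2 dB over, so 2 dB of GR.
B: 9.2 dB over, compressed to 1.15 dB over, so 8.05 dB of GR.
B applies 6.05 dB more gain reduction.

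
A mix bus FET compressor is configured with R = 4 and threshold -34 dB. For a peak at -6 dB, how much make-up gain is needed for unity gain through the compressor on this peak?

21 dB

The peak compresses to -34 + 28/4 = -27 dB.
To reach -6 dB requires -6 − (-27) = 21 dB of make-up.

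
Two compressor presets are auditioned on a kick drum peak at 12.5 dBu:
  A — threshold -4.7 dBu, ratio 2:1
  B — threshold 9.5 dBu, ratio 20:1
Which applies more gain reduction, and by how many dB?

A: overshoot 17.2 dB → output overshoot 8.6 dB → GR 8.6 dB.
B: overshoot 3 dB → output overshoot 0.15 dB → GR 2.85 dB.
A reduces 5.75 dB more.

A, by 5.75 dB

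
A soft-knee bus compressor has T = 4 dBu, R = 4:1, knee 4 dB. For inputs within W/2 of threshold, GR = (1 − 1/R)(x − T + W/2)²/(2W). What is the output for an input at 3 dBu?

x − T + W/2 = 3 − 4 + 2 = 1.
GR = (1 − 1/4) × 1² / 8 = 0.75 × 1 / 8 = 0.09375 dB.
Output = 3 − 0.09375 = 2.90625 dBu.

2.90625 dBu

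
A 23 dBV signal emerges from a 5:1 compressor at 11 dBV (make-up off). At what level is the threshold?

Gain reduction = 23 − 11 = 12 dB; output overshoot = GR / (R − 1) = 12 / 4 = 3 dB.
Threshold = output − output overshoot = 11 − 3 = 8 dBV.

8 dBV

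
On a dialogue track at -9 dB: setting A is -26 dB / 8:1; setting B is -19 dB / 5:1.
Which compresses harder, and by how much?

A: GR = 17 − 17/8 = 14.875 dB.
B: GR = 10 − 10/5 = 8 dB.
A reduces 6.875 dB more.

A, by 6.875 dB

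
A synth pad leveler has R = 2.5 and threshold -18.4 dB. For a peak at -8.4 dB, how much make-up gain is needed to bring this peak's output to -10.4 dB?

4 dB

The peak compresses to -18.4 + 10/2.5 = -14.4 dB.
To reach -10.4 dB requires -10.4 − (-14.4) = 4 dB of make-up.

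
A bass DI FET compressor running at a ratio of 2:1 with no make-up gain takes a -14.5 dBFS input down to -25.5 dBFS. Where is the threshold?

-36.5 dBFS

Let T be the threshold. Output overshoot = (input overshoot)/R, so -25.5 − T = (-14.5 − T)/2.
2·(-25.5 − T) = -14.5 − T → 1·T = -51 − (-14.5) = -36.5.
T = -36.5/1 = -36.5 dBFS.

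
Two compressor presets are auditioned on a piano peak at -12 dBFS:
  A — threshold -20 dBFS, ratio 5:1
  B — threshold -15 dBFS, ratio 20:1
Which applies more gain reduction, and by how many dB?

A, by 3.55 dB

A: overshoot 8 dB → output overshoot 1.6 dB → GR 6.4 dB.
B: overshoot 3 dB → output overshoot 0.15 dB → GR 2.85 dB.
Difference: 3.55 dB in favour of A.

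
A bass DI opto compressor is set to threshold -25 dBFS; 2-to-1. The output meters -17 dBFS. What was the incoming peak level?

-9 dBFS

Post-compression overshoot = -17 − (-25) = 8 dB.
Before 2:1 compression the overshoot was 8 × 2 = 16 dB, so input = -25 + 16 = -9 dBFS.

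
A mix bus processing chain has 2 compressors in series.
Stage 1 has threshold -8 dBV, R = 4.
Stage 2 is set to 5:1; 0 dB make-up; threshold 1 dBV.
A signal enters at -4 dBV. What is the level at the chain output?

-7 dBV

Stage 1: -4 dBV is 4 dB over -8 dBV; at 4:1 that becomes 1 dB over, giving -7 dBV.
Stage 2: -7 dBV ≤ 1 dBV, so stage 2 doesn't engage; output -7 dBV.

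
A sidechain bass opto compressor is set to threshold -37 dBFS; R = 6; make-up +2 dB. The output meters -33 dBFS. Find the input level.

-25 dBFS

Stripping the +2 dB make-up gives -35 dBFS at the gain stage.
That's 2 dB above the -37 dBFS threshold.
Undo the ratio: input overshoot = 2 × 6 = 12 dB, giving input = -25 dBFS.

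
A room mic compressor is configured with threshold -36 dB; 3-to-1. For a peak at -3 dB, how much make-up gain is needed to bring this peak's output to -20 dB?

5 dB

The peak compresses to -36 + 33/3 = -25 dB.
To reach -20 dB requires -20 − (-25) = 5 dB of make-up.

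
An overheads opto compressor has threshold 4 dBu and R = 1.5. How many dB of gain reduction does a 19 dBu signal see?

5 dB

The signal is 15 dB above threshold.
At 1.5:1, output sits 15/1.5 = 10 dB above threshold.
So the signal is attenuated by 15 − 10 = 5 dB.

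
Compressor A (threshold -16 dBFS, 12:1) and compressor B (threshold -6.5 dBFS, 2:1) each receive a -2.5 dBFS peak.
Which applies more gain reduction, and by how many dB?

A, by 10.375 dB

A: overshoot 13.5 dB → output overshoot 1.125 dB → GR 12.375 dB.
B: overshoot 4 dB → output overshoot 2 dB → GR 2 dB.
A reduces 10.375 dB more.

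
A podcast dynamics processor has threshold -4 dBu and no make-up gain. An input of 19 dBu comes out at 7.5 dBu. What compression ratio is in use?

Input overshoot = 19 − (-4) = 23 dB; output overshoot = 7.5 − (-4) = 11.5 dB.
Ratio = 23 / 11.5 = 2.

2:1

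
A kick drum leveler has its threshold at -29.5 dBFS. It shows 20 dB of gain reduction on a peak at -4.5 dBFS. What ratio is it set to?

Input overshoot = -4.5 − (-29.5) = 25 dB.
Output overshoot = 25 − 20 = 5 dB.
Ratio = input overshoot / output overshoot = 25 / 5 = 5.

5:1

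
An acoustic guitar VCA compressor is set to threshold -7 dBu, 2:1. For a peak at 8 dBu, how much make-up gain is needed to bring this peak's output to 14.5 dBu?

Without make-up, output = threshold + overshoot/2 = -7 + 7.5 = 0.5 dBu.
Gap to target: 14 dB.

14 dB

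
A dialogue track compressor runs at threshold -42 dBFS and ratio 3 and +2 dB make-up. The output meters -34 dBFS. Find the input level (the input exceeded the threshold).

Before make-up, the level was -34 − 2 = -36 dBFS.
That's 6 dB above the -42 dBFS threshold.
Input overshoot = R × output overshoot = 18 dB → input = -42 + 18 = -24 dBFS.

-24 dBFS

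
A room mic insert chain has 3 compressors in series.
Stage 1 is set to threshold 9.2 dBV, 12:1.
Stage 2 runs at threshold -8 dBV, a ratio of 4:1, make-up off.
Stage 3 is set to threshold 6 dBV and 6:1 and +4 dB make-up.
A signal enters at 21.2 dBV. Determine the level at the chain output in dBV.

Stage 1: 21.2 dBV is 12 dB over 9.2 dBV; at 12:1 that becomes 1 dB over, giving 10.2 dBV.
Stage 2: 10.2 dBV is 18.2 dB over -8 dBV; at 4:1 that becomes 4.55 dB over, giving -3.45 dBV.
Stage 3: -3.45 dBV is at or below the 6 dBV threshold — no compression; make-up brings it to 0.55 dBV.

0.55 dBV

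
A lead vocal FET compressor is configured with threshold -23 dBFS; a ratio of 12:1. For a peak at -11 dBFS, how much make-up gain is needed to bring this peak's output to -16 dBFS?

The peak compresses to -23 + 12/12 = -22 dBFS.
To reach -16 dBFS requires -16 − (-22) = 6 dB of make-up.

6 dB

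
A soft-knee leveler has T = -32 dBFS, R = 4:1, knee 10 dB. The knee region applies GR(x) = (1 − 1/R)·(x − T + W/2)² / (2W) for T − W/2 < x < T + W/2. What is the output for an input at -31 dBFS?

-32.35 dBFS

x − T + W/2 = -31 − (-32) + 5 = 6.
GR = (1 − 1/4) × 6² / 20 = 0.75 × 36 / 20 = 1.35 dB.
Output = -31 − 1.35 = -32.35 dBFS.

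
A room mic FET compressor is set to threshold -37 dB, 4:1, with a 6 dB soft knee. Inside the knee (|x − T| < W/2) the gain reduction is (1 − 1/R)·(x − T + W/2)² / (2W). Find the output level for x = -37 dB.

-37.5625 dB

x − T + W/2 = -37 − (-37) + 3 = 3.
GR = (1 − 1/4) × 3² / 12 = 0.75 × 9 / 12 = 0.5625 dB.
Output = -37 − 0.5625 = -37.5625 dB.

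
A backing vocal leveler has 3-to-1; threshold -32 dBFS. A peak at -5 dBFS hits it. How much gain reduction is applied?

18 dB

The signal is 27 dB above threshold.
After 3:1 compression the overshoot becomes 27/3 = 9 dB.
So the signal is attenuated by 27 − 9 = 18 dB.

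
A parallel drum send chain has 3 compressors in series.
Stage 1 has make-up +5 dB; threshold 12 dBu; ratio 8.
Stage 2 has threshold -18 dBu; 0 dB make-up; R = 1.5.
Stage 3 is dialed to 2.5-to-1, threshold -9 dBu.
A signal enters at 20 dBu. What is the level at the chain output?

-3 dBu

Stage 1: 20 dBu is 8 dB over 12 dBu; at 8:1 that becomes 1 dB over, giving 13 dBu; +5 dB make-up → 18 dBu.
Stage 2: overshoot 36 dB → 36/1.5 = 24 dB → 6 dBu.
Stage 3: overshoot 15 dB → 15/2.5 = 6 dB → -3 dBu.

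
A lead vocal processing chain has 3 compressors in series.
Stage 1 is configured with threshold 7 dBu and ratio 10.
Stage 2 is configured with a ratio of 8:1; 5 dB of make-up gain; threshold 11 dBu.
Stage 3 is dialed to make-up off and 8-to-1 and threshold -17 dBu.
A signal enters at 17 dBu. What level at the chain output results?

-13.25 dBu

Stage 1: overshoot 10 dB → 10/10 = 1 dB → 8 dBu.
Stage 2: 8 dBu ≤ 11 dBu, so stage 2 doesn't engage; make-up brings it to 13 dBu.
Stage 3: 30 dB above -17 dBu, reduced 8:1 to 3.75 dB above → -13.25 dBu.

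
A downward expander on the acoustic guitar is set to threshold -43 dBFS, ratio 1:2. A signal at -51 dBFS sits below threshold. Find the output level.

-59 dBFS

The input is 8 dB below the -43 dBFS threshold.
A 1:2 expander multiplies undershoot by 2: 8 × 2 = 16 dB below threshold.
Output = -43 − 16 = -59 dBFS.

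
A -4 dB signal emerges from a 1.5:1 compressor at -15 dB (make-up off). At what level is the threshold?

Let T be the threshold. Output overshoot = (input overshoot)/R, so -15 − T = (-4 − T)/1.5.
1.5·(-15 − T) = -4 − T → 0.5·T = -22.5 − (-4) = -18.5.
T = -18.5/0.5 = -37 dB.

-37 dB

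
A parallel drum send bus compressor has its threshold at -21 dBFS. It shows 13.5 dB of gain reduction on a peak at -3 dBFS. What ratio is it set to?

Input overshoot = -3 − (-21) = 18 dB.
Output overshoot = 18 − 13.5 = 4.5 dB.
Ratio = input overshoot / output overshoot = 18 / 4.5 = 4.

4:1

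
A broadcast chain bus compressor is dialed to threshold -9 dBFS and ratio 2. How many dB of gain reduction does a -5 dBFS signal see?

Overshoot = -5 − (-9) = 4 dB.
After 2:1 compression the overshoot becomes 4/2 = 2 dB.
So the signal is attenuated by 4 − 2 = 2 dB.

2 dB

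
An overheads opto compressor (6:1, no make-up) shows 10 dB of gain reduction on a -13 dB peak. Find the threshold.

Let T be the threshold. Output overshoot = (input overshoot)/R, so -23 − T = (-13 − T)/6.
6·(-23 − T) = -13 − T → 5·T = -138 − (-13) = -125.
T = -125/5 = -25 dB.

-25 dB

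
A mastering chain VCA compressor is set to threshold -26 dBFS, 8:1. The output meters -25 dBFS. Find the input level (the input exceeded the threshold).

-18 dBFS

That's 1 dB above the -26 dBFS threshold.
Before 8:1 compression the overshoot was 1 × 8 = 8 dB, so input = -26 + 8 = -18 dBFS.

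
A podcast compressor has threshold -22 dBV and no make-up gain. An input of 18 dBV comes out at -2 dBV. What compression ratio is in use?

2:1

Input overshoot = 18 − (-22) = 40 dB; output overshoot = -2 − (-22) = 20 dB.
Ratio = 40 / 20 = 2.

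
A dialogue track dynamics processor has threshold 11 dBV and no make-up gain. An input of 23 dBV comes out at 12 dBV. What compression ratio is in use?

12:1

Input overshoot = 23 − 11 = 12 dB; output overshoot = 12 − 11 = 1 dB.
Ratio = 12 / 1 = 12.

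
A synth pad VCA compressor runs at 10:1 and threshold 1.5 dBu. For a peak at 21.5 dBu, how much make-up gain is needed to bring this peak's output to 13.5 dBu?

The peak compresses to 1.5 + 20/10 = 3.5 dBu.
To reach 13.5 dBu requires 13.5 − 3.5 = 10 dB of make-up.

10 dB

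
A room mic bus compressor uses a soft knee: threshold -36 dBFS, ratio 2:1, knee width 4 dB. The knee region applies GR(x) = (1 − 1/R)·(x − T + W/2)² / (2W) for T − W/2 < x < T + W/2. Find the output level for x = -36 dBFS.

-36.25 dBFS

x − T + W/2 = -36 − (-36) + 2 = 2.
GR = (1 − 1/2) × 2² / 8 = 0.5 × 4 / 8 = 0.25 dB.
Output = -36 − 0.25 = -36.25 dBFS.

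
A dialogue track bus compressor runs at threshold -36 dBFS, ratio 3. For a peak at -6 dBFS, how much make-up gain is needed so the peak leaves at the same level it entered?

The peak compresses to -36 + 30/3 = -26 dBFS.
To reach -6 dBFS requires -6 − (-26) = 20 dB of make-up.

20 dB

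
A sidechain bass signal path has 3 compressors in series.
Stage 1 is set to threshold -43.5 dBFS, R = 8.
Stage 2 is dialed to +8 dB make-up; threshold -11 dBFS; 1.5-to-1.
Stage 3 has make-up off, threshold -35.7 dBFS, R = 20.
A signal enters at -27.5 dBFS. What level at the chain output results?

Stage 1: -27.5 dBFS is 16 dB over -43.5 dBFS; at 8:1 that becomes 2 dB over, giving -41.5 dBFS.
Stage 2: below threshold (-41.5 ≤ -11); passes unchanged; make-up brings it to -33.5 dBFS.
Stage 3: overshoot 2.2 dB → 2.2/20 = 0.11 dB → -35.59 dBFS.

-35.59 dBFS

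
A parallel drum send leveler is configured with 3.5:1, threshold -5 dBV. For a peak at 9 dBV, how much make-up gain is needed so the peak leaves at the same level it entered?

10 dB

Without make-up, output = threshold + overshoot/3.5 = -5 + 4 = -1 dBV.
Gap to target: 10 dB.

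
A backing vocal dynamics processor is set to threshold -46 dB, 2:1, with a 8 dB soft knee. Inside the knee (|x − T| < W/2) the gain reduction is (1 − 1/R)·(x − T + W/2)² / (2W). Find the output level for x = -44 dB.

x − T + W/2 = -44 − (-46) + 4 = 6.
GR = (1 − 1/2) × 6² / 16 = 0.5 × 36 / 16 = 1.125 dB.
Output = -44 − 1.125 = -45.125 dB.

-45.125 dB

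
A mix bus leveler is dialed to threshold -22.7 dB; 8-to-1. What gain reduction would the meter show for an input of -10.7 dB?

Overshoot = -10.7 − (-22.7) = 12 dB.
A 8:1 ratio leaves 1.5 dB of that excess.
So the signal is attenuated by 12 − 1.5 = 10.5 dB.

10.5 dB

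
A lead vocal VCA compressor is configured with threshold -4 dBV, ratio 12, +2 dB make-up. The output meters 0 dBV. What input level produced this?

20 dBV

Remove make-up: 0 − 2 = -2 dBV.
That's 2 dB above the -4 dBV threshold.
Undo the ratio: input overshoot = 2 × 12 = 24 dB, giving input = 20 dBV.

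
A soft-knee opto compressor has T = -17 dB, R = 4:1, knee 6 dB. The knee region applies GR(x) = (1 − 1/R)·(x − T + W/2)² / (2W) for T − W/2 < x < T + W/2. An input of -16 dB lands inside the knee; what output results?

-17 dB

x − T + W/2 = -16 − (-17) + 3 = 4.
GR = (1 − 1/4) × 4² / 12 = 0.75 × 16 / 12 = 1 dB.
Output = -16 − 1 = -17 dB.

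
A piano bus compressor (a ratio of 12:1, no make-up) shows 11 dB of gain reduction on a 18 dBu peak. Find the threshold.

Gain reduction = 18 − 7 = 11 dB; output overshoot = GR / (R − 1) = 11 / 11 = 1 dB.
Threshold = output − output overshoot = 7 − 1 = 6 dBu.

6 dBu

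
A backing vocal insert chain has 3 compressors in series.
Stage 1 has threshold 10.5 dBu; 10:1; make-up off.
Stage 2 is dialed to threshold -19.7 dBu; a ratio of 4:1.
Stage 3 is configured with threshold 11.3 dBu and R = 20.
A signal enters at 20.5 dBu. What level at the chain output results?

Stage 1: 10 dB above 10.5 dBu, reduced 10:1 to 1 dB above → 11.5 dBu.
Stage 2: 31.2 dB above -19.7 dBu, reduced 4:1 to 7.8 dB above → -11.9 dBu.
Stage 3: below threshold (-11.9 ≤ 11.3); passes unchanged; output -11.9 dBu.

-11.9 dBu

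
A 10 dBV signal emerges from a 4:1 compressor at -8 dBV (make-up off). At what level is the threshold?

-14 dBV

Let T be the threshold. Output overshoot = (input overshoot)/R, so -8 − T = (10 − T)/4.
4·(-8 − T) = 10 − T → 3·T = -32 − 10 = -42.
T = -42/3 = -14 dBV.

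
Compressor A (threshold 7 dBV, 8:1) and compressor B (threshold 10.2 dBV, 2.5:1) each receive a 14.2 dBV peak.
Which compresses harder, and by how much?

A, by 3.9 dB

A: overshoot 7.2 dB → output overshoot 0.9 dB → GR 6.3 dB.
B: overshoot 4 dB → output overshoot 1.6 dB → GR 2.4 dB.
A applies 3.9 dB more gain reduction.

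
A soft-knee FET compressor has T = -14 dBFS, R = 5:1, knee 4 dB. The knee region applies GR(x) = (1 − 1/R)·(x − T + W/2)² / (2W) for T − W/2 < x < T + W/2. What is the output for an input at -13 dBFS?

-13.9 dBFS

x − T + W/2 = -13 − (-14) + 2 = 3.
GR = (1 − 1/5) × 3² / 8 = 0.8 × 9 / 8 = 0.9 dB.
Output = -13 − 0.9 = -13.9 dBFS.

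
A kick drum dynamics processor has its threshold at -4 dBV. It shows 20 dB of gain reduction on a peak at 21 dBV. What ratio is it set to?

5:1

Input overshoot = 21 − (-4) = 25 dB.
Output overshoot = 25 − 20 = 5 dB.
Ratio = input overshoot / output overshoot = 25 / 5 = 5.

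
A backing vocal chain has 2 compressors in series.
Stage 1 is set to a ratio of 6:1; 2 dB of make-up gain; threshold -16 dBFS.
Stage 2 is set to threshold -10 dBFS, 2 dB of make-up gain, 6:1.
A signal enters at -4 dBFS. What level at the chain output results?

Stage 1: overshoot 12 dB → 12/6 = 2 dB → -14 dBFS; +2 dB make-up → -12 dBFS.
Stage 2: -12 dBFS ≤ -10 dBFS, so stage 2 doesn't engage; make-up brings it to -10 dBFS.

-10 dBFS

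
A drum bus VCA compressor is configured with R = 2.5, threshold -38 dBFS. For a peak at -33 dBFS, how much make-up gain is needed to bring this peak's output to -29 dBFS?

7 dB

The peak compresses to -38 + 5/2.5 = -36 dBFS.
To reach -29 dBFS requires -29 − (-36) = 7 dB of make-up.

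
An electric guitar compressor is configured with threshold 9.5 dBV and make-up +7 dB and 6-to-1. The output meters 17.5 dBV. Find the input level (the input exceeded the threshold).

Stripping the +7 dB make-up gives 10.5 dBV at the gain stage.
Post-compression overshoot = 10.5 − 9.5 = 1 dB.
Before 6:1 compression the overshoot was 1 × 6 = 6 dB, so input = 9.5 + 6 = 15.5 dBV.

15.5 dBV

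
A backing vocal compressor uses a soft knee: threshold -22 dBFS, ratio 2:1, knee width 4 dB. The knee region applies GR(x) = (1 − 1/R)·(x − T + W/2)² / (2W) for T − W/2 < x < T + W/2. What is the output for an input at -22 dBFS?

-22.25 dBFS

x − T + W/2 = -22 − (-22) + 2 = 2.
GR = (1 − 1/2) × 2² / 8 = 0.5 × 4 / 8 = 0.25 dB.
Output = -22 − 0.25 = -22.25 dBFS.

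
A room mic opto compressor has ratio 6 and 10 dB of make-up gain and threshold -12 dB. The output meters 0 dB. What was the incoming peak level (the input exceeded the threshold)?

0 dB

Stripping the +10 dB make-up gives -10 dB at the gain stage.
That's 2 dB above the -12 dB threshold.
Undo the ratio: input overshoot = 2 × 6 = 12 dB, giving input = 0 dB.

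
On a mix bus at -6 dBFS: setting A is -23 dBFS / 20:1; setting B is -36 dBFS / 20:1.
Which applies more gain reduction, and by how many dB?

A: GR = 17 − 17/20 = 16.15 dB.
B: GR = 30 − 30/20 = 28.5 dB.
Difference: 12.35 dB in favour of B.

B, by 12.35 dB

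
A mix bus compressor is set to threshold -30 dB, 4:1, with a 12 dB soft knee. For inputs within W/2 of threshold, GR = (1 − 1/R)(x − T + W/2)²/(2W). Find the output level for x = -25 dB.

-28.78125 dB

x − T + W/2 = -25 − (-30) + 6 = 11.
GR = (1 − 1/4) × 11² / 24 = 0.75 × 121 / 24 = 3.78125 dB.
Output = -25 − 3.78125 = -28.78125 dB.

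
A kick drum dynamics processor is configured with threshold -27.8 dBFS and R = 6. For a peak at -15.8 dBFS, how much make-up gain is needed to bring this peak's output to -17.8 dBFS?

Overshoot 12 dB → 12/6 = 2 dB after compression, so the compressed level is -27.8 + 2 = -25.8 dBFS.
Make-up = target − compressed = -17.8 − (-25.8) = 8 dB.

8 dB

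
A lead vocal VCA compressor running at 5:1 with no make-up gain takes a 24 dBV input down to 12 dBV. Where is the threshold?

9 dBV

Gain reduction = 24 − 12 = 12 dB; output overshoot = GR / (R − 1) = 12 / 4 = 3 dB.
Threshold = output − output overshoot = 12 − 3 = 9 dBV.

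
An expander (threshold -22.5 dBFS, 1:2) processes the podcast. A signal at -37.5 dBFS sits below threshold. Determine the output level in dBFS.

-52.5 dBFS

The input is 15 dB below the -22.5 dBFS threshold.
A 1:2 expander multiplies undershoot by 2: 15 × 2 = 30 dB below threshold.
Output = -22.5 − 30 = -52.5 dBFS.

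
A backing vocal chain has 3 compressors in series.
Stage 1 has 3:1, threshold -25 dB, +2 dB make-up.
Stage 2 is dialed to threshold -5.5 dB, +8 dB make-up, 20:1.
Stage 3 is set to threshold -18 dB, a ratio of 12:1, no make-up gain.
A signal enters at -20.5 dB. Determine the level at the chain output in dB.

-17.625 dB

Stage 1: 4.5 dB above -25 dB, reduced 3:1 to 1.5 dB above → -23.5 dB; +2 dB make-up → -21.5 dB.
Stage 2: below threshold (-21.5 ≤ -5.5); passes unchanged; make-up brings it to -13.5 dB.
Stage 3: overshoot 4.5 dB → 4.5/12 = 0.375 dB → -17.625 dB.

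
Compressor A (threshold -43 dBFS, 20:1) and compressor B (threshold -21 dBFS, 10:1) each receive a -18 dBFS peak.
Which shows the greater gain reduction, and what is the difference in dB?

A, by 21.05 dB

A: 25 dB over, compressed to 1.25 dB over, so 23.75 dB of GR.
B: 3 dB over, compressed to 0.3 dB over, so 2.7 dB of GR.
A applies 21.05 dB more gain reduction.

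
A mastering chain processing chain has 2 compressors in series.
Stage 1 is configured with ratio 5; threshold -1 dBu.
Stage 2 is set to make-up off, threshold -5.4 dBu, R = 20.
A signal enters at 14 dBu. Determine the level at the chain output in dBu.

Stage 1: 14 dBu is 15 dB over -1 dBu; at 5:1 that becomes 3 dB over, giving 2 dBu.
Stage 2: overshoot 7.4 dB → 7.4/20 = 0.37 dB → -5.03 dBu.

-5.03 dBu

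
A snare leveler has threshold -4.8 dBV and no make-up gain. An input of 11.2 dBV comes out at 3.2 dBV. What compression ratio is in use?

2:1

Input overshoot = 11.2 − (-4.8) = 16 dB; output overshoot = 3.2 − (-4.8) = 8 dB.
Ratio = 16 / 8 = 2.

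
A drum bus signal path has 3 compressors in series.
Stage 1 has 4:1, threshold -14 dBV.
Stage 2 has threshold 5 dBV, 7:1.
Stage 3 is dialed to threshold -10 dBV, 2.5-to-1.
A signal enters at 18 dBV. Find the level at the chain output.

Stage 1: 32 dB above -14 dBV, reduced 4:1 to 8 dB above → -6 dBV.
Stage 2: -6 dBV ≤ 5 dBV, so stage 2 doesn't engage; output -6 dBV.
Stage 3: -6 dBV is 4 dB over -10 dBV; at 2.5:1 that becomes 1.6 dB over, giving -8.4 dBV.

-8.4 dBV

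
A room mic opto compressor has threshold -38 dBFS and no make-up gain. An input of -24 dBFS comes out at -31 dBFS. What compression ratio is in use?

2:1

Input overshoot = -24 − (-38) = 14 dB; output overshoot = -31 − (-38) = 7 dB.
Ratio = 14 / 7 = 2.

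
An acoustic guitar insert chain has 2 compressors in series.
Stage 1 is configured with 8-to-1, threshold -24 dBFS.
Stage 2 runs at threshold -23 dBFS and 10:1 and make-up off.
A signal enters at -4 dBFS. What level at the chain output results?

Stage 1: 20 dB above -24 dBFS, reduced 8:1 to 2.5 dB above → -21.5 dBFS.
Stage 2: overshoot 1.5 dB → 1.5/10 = 0.15 dB → -22.85 dBFS.

-22.85 dBFS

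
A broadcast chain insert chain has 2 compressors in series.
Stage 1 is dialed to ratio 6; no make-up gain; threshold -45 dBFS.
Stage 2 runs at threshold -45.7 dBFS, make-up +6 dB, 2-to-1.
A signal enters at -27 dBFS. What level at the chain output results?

-37.85 dBFS

Stage 1: -27 dBFS is 18 dB over -45 dBFS; at 6:1 that becomes 3 dB over, giving -42 dBFS.
Stage 2: 3.7 dB above -45.7 dBFS, reduced 2:1 to 1.85 dB above → -43.85 dBFS; +6 dB make-up → -37.85 dBFS.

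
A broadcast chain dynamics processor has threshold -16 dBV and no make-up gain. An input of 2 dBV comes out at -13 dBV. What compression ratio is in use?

6:1

Input overshoot = 2 − (-16) = 18 dB; output overshoot = -13 − (-16) = 3 dB.
Ratio = 18 / 3 = 6.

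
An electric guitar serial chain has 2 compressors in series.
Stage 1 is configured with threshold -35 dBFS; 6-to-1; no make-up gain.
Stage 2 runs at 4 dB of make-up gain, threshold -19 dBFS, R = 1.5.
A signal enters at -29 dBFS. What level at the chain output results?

-30 dBFS

Stage 1: 6 dB above -35 dBFS, reduced 6:1 to 1 dB above → -34 dBFS.
Stage 2: below threshold (-34 ≤ -19); passes unchanged; make-up brings it to -30 dBFS.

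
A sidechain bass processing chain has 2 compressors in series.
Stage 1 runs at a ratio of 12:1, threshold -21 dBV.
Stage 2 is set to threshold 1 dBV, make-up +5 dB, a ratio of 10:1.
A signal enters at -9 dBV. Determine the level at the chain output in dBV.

Stage 1: 12 dB above -21 dBV, reduced 12:1 to 1 dB above → -20 dBV.
Stage 2: below threshold (-20 ≤ 1); passes unchanged; make-up brings it to -15 dBV.

-15 dBV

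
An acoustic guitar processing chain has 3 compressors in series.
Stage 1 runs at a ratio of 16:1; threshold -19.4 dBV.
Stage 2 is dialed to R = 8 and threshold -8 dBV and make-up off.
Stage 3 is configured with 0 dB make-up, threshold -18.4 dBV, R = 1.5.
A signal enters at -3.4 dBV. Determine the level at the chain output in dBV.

Stage 1: overshoot 16 dB → 16/16 = 1 dB → -18.4 dBV.
Stage 2: -18.4 dBV ≤ -8 dBV, so stage 2 doesn't engage; output -18.4 dBV.
Stage 3: below threshold (-18.4 ≤ -18.4); passes unchanged; output -18.4 dBV.

-18.4 dBV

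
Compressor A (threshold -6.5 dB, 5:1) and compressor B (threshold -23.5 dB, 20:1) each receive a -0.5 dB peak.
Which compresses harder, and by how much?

A: GR = 6 − 6/5 = 4.8 dB.
B: GR = 23 − 23/20 = 21.85 dB.
Difference: 17.05 dB in favour of B.

B, by 17.05 dB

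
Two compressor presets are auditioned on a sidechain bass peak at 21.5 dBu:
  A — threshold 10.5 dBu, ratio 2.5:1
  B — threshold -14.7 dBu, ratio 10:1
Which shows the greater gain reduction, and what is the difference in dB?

A: 11 dB over, compressed to 4.4 dB over, so 6.6 dB of GR.
B: 36.2 dB over, compressed to 3.62 dB over, so 32.58 dB of GR.
B applies 25.98 dB more gain reduction.

B, by 25.98 dB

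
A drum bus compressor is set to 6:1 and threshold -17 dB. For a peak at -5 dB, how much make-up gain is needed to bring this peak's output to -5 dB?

The peak compresses to -17 + 12/6 = -15 dB.
To reach -5 dB requires -5 − (-15) = 10 dB of make-up.

10 dB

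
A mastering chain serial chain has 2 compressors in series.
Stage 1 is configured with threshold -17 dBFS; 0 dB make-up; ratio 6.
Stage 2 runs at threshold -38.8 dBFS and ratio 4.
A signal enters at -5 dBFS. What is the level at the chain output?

-32.85 dBFS

Stage 1: overshoot 12 dB → 12/6 = 2 dB → -15 dBFS.
Stage 2: 23.8 dB above -38.8 dBFS, reduced 4:1 to 5.95 dB above → -32.85 dBFS.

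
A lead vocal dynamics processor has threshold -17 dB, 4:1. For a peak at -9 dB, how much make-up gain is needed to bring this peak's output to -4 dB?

11 dB

Without make-up, output = threshold + overshoot/4 = -17 + 2 = -15 dB.
Gap to target: 11 dB.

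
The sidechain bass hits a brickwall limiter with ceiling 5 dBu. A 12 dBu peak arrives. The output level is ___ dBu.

At ∞:1, everything above 5 dBu is held at the ceiling.

5 dBu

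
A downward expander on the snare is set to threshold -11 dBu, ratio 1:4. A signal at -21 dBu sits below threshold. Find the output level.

-51 dBu

Undershoot = (-11) − (-21) = 10 dB.
At 1:4, that expands to 40 dB under threshold.
Output = -11 − 40 = -51 dBu.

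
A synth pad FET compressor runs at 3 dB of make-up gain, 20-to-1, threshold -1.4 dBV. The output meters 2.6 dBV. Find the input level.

18.6 dBV

Remove make-up: 2.6 − 3 = -0.4 dBV.
That's 1 dB above the -1.4 dBV threshold.
Before 20:1 compression the overshoot was 1 × 20 = 20 dB, so input = -1.4 + 20 = 18.6 dBV.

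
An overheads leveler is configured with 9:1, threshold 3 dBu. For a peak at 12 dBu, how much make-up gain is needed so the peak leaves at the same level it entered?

8 dB

Without make-up, output = threshold + overshoot/9 = 3 + 1 = 4 dBu.
Gap to target: 8 dB.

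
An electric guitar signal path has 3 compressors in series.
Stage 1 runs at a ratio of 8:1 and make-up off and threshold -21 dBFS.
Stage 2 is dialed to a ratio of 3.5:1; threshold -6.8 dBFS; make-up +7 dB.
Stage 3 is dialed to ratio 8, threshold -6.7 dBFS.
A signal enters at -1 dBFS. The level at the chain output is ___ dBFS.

-11.5 dBFS

Stage 1: -1 dBFS is 20 dB over -21 dBFS; at 8:1 that becomes 2.5 dB over, giving -18.5 dBFS.
Stage 2: -18.5 dBFS ≤ -6.8 dBFS, so stage 2 doesn't engage; make-up brings it to -11.5 dBFS.
Stage 3: below threshold (-11.5 ≤ -6.7); passes unchanged; output -11.5 dBFS.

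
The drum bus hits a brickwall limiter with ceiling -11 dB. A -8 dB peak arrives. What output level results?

-11 dB

The limiter clamps the peak to its -11 dB ceiling.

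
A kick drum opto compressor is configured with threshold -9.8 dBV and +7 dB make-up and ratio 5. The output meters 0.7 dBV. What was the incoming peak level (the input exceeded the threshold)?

7.7 dBV

Remove make-up: 0.7 − 7 = -6.3 dBV.
The compressed level sits -6.3 − (-9.8) = 3.5 dB over threshold.
Input overshoot = R × output overshoot = 17.5 dB → input = -9.8 + 17.5 = 7.7 dBV.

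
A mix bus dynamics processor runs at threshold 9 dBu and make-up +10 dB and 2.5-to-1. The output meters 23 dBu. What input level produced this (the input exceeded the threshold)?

Before make-up, the level was 23 − 10 = 13 dBu.
That's 4 dB above the 9 dBu threshold.
Before 2.5:1 compression the overshoot was 4 × 2.5 = 10 dB, so input = 9 + 10 = 19 dBu.

19 dBu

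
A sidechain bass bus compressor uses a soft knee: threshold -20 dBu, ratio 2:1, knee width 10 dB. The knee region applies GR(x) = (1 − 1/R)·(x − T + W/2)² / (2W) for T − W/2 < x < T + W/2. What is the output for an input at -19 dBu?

x − T + W/2 = -19 − (-20) + 5 = 6.
GR = (1 − 1/2) × 6² / 20 = 0.5 × 36 / 20 = 0.9 dB.
Output = -19 − 0.9 = -19.9 dBu.

-19.9 dBu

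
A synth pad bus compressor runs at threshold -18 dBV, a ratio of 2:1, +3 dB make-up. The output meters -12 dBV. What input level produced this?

Before make-up, the level was -12 − 3 = -15 dBV.
The compressed level sits -15 − (-18) = 3 dB over threshold.
Input overshoot = R × output overshoot = 6 dB → input = -18 + 6 = -12 dBV.

-12 dBV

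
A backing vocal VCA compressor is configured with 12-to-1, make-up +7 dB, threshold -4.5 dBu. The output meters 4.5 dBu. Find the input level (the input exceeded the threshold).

19.5 dBu

Stripping the +7 dB make-up gives -2.5 dBu at the gain stage.
That's 2 dB above the -4.5 dBu threshold.
Input overshoot = R × output overshoot = 24 dB → input = -4.5 + 24 = 19.5 dBu.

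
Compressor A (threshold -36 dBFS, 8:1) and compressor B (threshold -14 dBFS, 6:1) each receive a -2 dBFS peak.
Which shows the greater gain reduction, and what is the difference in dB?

A, by 19.75 dB

A: overshoot 34 dB → output overshoot 4.25 dB → GR 29.75 dB.
B: overshoot 12 dB → output overshoot 2 dB → GR 10 dB.
A applies 19.75 dB more gain reduction.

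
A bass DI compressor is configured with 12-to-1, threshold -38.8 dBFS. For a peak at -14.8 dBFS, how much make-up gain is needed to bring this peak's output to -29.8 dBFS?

7 dB

Overshoot 24 dB → 24/12 = 2 dB after compression, so the compressed level is -38.8 + 2 = -36.8 dBFS.
Make-up = target − compressed = -29.8 − (-36.8) = 7 dB.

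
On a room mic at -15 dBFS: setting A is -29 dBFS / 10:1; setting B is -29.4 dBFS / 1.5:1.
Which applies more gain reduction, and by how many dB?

A: GR = 14 − 14/10 = 12.6 dB.
B: GR = 14.4 − 14.4/1.5 = 4.8 dB.
A reduces 7.8 dB more.

A, by 7.8 dB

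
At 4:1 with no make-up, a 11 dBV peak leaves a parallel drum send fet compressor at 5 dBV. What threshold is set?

Gain reduction = 11 − 5 = 6 dB; output overshoot = GR / (R − 1) = 6 / 3 = 2 dB.
Threshold = output − output overshoot = 5 − 2 = 3 dBV.

3 dBV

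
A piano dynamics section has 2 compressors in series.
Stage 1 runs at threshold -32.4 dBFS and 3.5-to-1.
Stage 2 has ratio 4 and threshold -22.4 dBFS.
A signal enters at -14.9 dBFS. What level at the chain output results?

-27.4 dBFS

Stage 1: overshoot 17.5 dB → 17.5/3.5 = 5 dB → -27.4 dBFS.
Stage 2: -27.4 dBFS is at or below the -22.4 dBFS threshold — no compression; output -27.4 dBFS.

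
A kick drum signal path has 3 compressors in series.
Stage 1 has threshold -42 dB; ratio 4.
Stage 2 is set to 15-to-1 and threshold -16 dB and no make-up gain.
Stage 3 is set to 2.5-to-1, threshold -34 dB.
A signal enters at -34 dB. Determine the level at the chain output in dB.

-40 dB

Stage 1: overshoot 8 dB → 8/4 = 2 dB → -40 dB.
Stage 2: -40 dB is at or below the -16 dB threshold — no compression; output -40 dB.
Stage 3: below threshold (-40 ≤ -34); passes unchanged; output -40 dB.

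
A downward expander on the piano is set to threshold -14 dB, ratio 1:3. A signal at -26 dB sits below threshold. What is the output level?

-50 dB

The input is 12 dB below the -14 dB threshold.
A 1:3 expander multiplies undershoot by 3: 12 × 3 = 36 dB below threshold.
Output = -14 − 36 = -50 dB.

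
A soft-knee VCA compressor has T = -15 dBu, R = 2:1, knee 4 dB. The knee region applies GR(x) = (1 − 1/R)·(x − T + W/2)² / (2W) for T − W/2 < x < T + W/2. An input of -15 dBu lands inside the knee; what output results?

-15.25 dBu

x − T + W/2 = -15 − (-15) + 2 = 2.
GR = (1 − 1/2) × 2² / 8 = 0.5 × 4 / 8 = 0.25 dB.
Output = -15 − 0.25 = -15.25 dBu.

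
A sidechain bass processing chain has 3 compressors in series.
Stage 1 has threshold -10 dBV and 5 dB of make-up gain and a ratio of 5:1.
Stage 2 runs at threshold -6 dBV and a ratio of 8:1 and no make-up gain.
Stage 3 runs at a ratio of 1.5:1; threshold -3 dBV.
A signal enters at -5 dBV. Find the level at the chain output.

-5.75 dBV

Stage 1: 5 dB above -10 dBV, reduced 5:1 to 1 dB above → -9 dBV; +5 dB make-up → -4 dBV.
Stage 2: 2 dB above -6 dBV, reduced 8:1 to 0.25 dB above → -5.75 dBV.
Stage 3: -5.75 dBV ≤ -3 dBV, so stage 3 doesn't engage; output -5.75 dBV.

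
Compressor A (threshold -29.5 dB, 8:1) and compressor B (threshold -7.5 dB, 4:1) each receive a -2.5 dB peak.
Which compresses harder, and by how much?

A: GR = 27 − 27/8 = 23.625 dB.
B: GR = 5 − 5/4 = 3.75 dB.
Difference: 19.875 dB in favour of A.

A, by 19.875 dB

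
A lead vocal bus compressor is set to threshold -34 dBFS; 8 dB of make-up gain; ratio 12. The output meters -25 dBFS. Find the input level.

-22 dBFS

Stripping the +8 dB make-up gives -33 dBFS at the gain stage.
That's 1 dB above the -34 dBFS threshold.
Undo the ratio: input overshoot = 1 × 12 = 12 dB, giving input = -22 dBFS.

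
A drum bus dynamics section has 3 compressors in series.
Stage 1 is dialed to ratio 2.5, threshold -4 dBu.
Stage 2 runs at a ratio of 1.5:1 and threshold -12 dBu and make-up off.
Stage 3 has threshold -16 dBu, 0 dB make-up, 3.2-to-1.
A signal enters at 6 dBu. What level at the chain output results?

-12.25 dBu

Stage 1: 6 dBu is 10 dB over -4 dBu; at 2.5:1 that becomes 4 dB over, giving 0 dBu.
Stage 2: 0 dBu is 12 dB over -12 dBu; at 1.5:1 that becomes 8 dB over, giving -4 dBu.
Stage 3: overshoot 12 dB → 12/3.2 = 3.75 dB → -12.25 dBu.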